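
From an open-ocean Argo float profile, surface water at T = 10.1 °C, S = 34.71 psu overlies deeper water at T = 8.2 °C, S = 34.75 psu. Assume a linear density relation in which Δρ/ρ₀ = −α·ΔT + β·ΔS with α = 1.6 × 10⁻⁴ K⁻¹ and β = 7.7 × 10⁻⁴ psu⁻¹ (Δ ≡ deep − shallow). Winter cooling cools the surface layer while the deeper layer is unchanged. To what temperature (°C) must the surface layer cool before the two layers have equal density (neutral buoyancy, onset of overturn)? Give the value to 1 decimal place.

Neutral buoyancy requires Δρ = 0, i.e. −α(T_deep − T_surf′) + β(S_deep − S_surf) = 0.
T_surf′ = T_deep − (β/α)·ΔS = 8.2 − (7.7 × 10⁻⁴/1.6 × 10⁻⁴)·(+0.04) = 8.007 °C.
Cooling required: 10.1 − (8.007) = 2.093 °C.

8.0 °C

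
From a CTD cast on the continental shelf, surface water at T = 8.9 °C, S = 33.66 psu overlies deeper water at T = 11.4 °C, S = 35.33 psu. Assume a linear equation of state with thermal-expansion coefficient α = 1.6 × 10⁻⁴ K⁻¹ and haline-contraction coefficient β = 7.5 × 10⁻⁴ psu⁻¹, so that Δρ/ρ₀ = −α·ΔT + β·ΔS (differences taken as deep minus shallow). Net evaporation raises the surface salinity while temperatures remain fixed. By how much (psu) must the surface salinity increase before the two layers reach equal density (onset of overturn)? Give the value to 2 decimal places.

Neutral buoyancy requires −α(T_deep − T_surf) + β(S_deep − S_surf′) = 0.
S_surf′ = S_deep − (α/β)·ΔT = 35.33 − (1.6 × 10⁻⁴/7.5 × 10⁻⁴)·(+2.5) = 34.7967 psu.
Increase required: 34.7967 − 33.66 = 1.1367 psu.

1.14 psu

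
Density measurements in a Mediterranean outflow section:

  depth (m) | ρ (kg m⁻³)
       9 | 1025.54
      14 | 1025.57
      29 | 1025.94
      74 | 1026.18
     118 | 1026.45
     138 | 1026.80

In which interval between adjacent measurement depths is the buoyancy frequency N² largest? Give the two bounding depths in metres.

14–29 m

Compute the density gradient over each adjacent pair:
  9–14 m: Δρ/Δz = 0.03/5 = 6.0 × 10⁻³ kg m⁻⁴
  14–29 m: Δρ/Δz = 0.37/15 = 0.025 kg m⁻⁴
  29–74 m: Δρ/Δz = 0.24/45 = 5.3 × 10⁻³ kg m⁻⁴
  74–118 m: Δρ/Δz = 0.27/44 = 6.1 × 10⁻³ kg m⁻⁴
  118–138 m: Δρ/Δz = 0.35/20 = 0.017 kg m⁻⁴
The largest gradient is in the 14–29 m interval — the pycnocline.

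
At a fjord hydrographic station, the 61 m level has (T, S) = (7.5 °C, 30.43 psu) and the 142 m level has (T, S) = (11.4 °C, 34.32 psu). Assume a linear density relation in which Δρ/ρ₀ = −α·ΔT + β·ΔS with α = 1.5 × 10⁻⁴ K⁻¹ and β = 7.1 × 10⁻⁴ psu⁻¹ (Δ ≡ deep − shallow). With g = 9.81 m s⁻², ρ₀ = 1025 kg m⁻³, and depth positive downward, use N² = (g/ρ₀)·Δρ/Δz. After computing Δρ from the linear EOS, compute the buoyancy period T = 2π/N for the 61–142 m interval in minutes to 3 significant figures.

ΔT = +3.9 K, ΔS = +3.89 psu (deep − shallow).
Δρ/ρ₀ = −αΔT + βΔS = -5.85 × 10⁻⁴ + 2.7619 × 10⁻³ = 2.1769 × 10⁻³, so Δρ ≈ 2.231 kg m⁻³.
N² = (g/ρ₀)·Δρ/Δz = g·(Δρ/ρ₀)/Δz = 9.81 × 2.1769 × 10⁻³ / 81 = 2.6365 × 10⁻⁴ s⁻².
N = √(2.6365 × 10⁻⁴) = 0.016237 rad s⁻¹ → T = 2π/N = 386.97 s = 6.4495 min ≈ 6.45 min.

6.45 min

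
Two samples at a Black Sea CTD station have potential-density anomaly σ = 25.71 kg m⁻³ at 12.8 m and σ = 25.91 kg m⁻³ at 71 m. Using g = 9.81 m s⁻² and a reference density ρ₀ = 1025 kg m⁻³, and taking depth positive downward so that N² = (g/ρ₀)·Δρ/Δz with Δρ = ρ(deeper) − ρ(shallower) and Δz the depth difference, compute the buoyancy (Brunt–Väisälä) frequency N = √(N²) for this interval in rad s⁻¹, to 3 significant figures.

5.73 × 10⁻³ rad s⁻¹

Δρ = 1025.91 − 1025.71 = 0.20 kg m⁻³ over Δz = 71 − 12.8 = 58.2 m.
N² = (9.81/1025) × (0.20/58.2) = 3.2889 × 10⁻⁵ s⁻².
N = √(3.2889 × 10⁻⁵) = 5.7349 × 10⁻³ rad s⁻¹ ≈ 5.73 × 10⁻³ rad s⁻¹.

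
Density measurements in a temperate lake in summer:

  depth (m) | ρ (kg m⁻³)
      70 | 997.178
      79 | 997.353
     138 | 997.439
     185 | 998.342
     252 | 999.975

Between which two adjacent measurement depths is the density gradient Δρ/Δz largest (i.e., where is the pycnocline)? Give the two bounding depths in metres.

Compute the density gradient over each adjacent pair:
  70–79 m: Δρ/Δz = 0.175/9 = 0.019 kg m⁻⁴
  79–138 m: Δρ/Δz = 0.086/59 = 1.5 × 10⁻³ kg m⁻⁴
  138–185 m: Δρ/Δz = 0.903/47 = 0.019 kg m⁻⁴
  185–252 m: Δρ/Δz = 1.633/67 = 0.024 kg m⁻⁴
The largest gradient is in the 185–252 m interval — the pycnocline.

185–252 m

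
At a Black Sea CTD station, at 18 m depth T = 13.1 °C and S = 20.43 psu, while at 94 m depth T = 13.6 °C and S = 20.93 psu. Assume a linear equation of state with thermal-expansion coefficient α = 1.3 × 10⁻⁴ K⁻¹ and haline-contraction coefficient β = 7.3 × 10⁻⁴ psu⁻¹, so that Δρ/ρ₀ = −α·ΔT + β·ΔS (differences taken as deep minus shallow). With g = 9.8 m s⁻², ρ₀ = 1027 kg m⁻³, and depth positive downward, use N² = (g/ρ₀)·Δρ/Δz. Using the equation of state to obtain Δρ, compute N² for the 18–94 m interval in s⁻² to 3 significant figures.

3.87 × 10⁻⁵ s⁻²

ΔT = +0.5 K, ΔS = +0.50 psu (deep − shallow).
Δρ/ρ₀ = −αΔT + βΔS = -6.50 × 10⁻⁵ + 3.65 × 10⁻⁴ = 3.00 × 10⁻⁴, so Δρ ≈ 0.3081 kg m⁻³.
N² = (g/ρ₀)·Δρ/Δz = g·(Δρ/ρ₀)/Δz = 9.8 × 3.00 × 10⁻⁴ / 76 = 3.8684 × 10⁻⁵ s⁻² ≈ 3.87 × 10⁻⁵ s⁻².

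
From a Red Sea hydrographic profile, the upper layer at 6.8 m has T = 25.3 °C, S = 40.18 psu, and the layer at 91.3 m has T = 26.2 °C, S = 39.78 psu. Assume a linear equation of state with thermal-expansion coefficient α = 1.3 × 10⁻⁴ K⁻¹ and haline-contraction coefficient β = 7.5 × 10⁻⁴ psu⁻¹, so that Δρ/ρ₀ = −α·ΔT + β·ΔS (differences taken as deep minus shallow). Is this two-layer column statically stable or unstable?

ΔT = 26.2 − 25.3 = +0.9 K and ΔS = 39.78 − 40.18 = -0.40 psu (deep − shallow).
−αΔT = -1.17 × 10⁻⁴; βΔS = -3.00 × 10⁻⁴; sum Δρ/ρ₀ = -4.17 × 10⁻⁴.
Δρ/ρ₀ < 0, so Δρ < 0: deeper water is lighter → statically unstable; the column would overturn.

unstable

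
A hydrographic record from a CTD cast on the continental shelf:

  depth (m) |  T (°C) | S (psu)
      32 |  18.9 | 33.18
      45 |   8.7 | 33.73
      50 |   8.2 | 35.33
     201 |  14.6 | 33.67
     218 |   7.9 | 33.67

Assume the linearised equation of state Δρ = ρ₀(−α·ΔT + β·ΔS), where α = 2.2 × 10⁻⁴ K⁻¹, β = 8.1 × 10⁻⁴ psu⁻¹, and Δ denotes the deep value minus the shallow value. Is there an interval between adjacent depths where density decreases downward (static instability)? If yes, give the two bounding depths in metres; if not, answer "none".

Evaluate Δρ/ρ₀ = −αΔT + βΔS across each adjacent pair:
  32–45 m: −αΔT+βΔS = −(2.2 × 10⁻⁴)(-10.2)+(8.1 × 10⁻⁴)(+0.55) = 2.7 × 10⁻³ → stable
  45–50 m: −αΔT+βΔS = −(2.2 × 10⁻⁴)(-0.5)+(8.1 × 10⁻⁴)(+1.60) = 1.4 × 10⁻³ → stable
  50–201 m: −αΔT+βΔS = −(2.2 × 10⁻⁴)(+6.4)+(8.1 × 10⁻⁴)(-1.66) = -2.8 × 10⁻³ → UNSTABLE
  201–218 m: −αΔT+βΔS = −(2.2 × 10⁻⁴)(-6.7)+(8.1 × 10⁻⁴)(+0.00) = 1.5 × 10⁻³ → stable
The 50–201 m interval has Δρ < 0: lighter water underlies denser water.

50–201 m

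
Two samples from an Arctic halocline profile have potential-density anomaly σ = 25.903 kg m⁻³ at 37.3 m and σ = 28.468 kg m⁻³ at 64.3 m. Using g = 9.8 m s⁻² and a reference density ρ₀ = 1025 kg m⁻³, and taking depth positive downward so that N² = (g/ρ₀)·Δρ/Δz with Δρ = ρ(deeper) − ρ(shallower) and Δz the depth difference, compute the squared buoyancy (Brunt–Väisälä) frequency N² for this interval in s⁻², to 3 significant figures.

9.08 × 10⁻⁴ s⁻²

Δρ = 1028.468 − 1025.903 = 2.565 kg m⁻³ over Δz = 64.3 − 37.3 = 27 m.
N² = (9.8/1025) × (2.565/27) = 9.0829 × 10⁻⁴ s⁻² ≈ 9.08 × 10⁻⁴ s⁻².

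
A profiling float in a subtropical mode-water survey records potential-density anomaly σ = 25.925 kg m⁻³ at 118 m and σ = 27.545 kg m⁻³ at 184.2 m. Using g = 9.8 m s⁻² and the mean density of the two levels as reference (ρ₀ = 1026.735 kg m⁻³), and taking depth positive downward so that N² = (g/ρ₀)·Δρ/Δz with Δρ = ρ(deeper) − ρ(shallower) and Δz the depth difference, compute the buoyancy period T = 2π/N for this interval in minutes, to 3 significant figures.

6.85 min

Δρ = 1027.545 − 1025.925 = 1.620 kg m⁻³ over Δz = 184.2 − 118 = 66.2 m.
N² = (9.8/1026.735) × (1.620/66.2) = 2.3357 × 10⁻⁴ s⁻².
N = √(2.3357 × 10⁻⁴) = 0.015283 rad s⁻¹, so T = 2π/N = 411.12 s = 6.8520 min ≈ 6.85 min.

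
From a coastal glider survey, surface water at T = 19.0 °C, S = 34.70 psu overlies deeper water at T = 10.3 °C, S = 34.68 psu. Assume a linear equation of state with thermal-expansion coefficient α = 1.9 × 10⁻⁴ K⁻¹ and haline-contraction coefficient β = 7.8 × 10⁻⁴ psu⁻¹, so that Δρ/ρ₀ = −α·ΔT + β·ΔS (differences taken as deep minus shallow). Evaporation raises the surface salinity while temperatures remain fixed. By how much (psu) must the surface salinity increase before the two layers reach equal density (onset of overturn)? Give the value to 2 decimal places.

Neutral buoyancy requires −α(T_deep − T_surf) + β(S_deep − S_surf′) = 0.
S_surf′ = S_deep − (α/β)·ΔT = 34.68 − (1.9 × 10⁻⁴/7.8 × 10⁻⁴)·(-8.7) = 36.7992 psu.
Increase required: 36.7992 − 34.70 = 2.0992 psu.

2.10 psu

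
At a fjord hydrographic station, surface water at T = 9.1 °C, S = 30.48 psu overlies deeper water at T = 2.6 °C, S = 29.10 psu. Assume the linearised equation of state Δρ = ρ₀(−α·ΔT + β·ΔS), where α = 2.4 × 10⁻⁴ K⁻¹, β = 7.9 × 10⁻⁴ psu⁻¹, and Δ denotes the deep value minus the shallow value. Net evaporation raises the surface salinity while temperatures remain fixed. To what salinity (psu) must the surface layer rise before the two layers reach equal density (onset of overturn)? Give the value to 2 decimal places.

Neutral buoyancy requires −α(T_deep − T_surf) + β(S_deep − S_surf′) = 0.
S_surf′ = S_deep − (α/β)·ΔT = 29.10 − (2.4 × 10⁻⁴/7.9 × 10⁻⁴)·(-6.5) = 31.0747 psu.
Increase required: 31.0747 − 30.48 = 0.5947 psu.

31.07 psu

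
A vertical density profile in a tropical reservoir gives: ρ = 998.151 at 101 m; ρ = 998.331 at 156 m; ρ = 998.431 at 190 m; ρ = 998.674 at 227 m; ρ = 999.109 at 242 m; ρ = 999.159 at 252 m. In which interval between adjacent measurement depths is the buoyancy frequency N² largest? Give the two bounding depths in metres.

Compute the density gradient over each adjacent pair:
  101–156 m: Δρ/Δz = 0.180/55 = 3.3 × 10⁻³ kg m⁻⁴
  156–190 m: Δρ/Δz = 0.100/34 = 2.9 × 10⁻³ kg m⁻⁴
  190–227 m: Δρ/Δz = 0.243/37 = 6.6 × 10⁻³ kg m⁻⁴
  227–242 m: Δρ/Δz = 0.435/15 = 0.029 kg m⁻⁴
  242–252 m: Δρ/Δz = 0.050/10 = 5.0 × 10⁻³ kg m⁻⁴
The largest gradient is in the 227–242 m interval — the pycnocline.

227–242 m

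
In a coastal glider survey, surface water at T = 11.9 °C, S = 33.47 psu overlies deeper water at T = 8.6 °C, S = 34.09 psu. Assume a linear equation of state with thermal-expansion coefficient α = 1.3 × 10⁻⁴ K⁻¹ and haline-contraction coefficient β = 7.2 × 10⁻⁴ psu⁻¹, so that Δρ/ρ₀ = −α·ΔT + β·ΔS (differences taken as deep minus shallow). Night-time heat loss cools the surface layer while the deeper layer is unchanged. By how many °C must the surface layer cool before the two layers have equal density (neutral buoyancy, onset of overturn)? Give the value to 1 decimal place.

6.7 °C

Neutral buoyancy requires Δρ = 0, i.e. −α(T_deep − T_surf′) + β(S_deep − S_surf) = 0.
T_surf′ = T_deep − (β/α)·ΔS = 8.6 − (7.2 × 10⁻⁴/1.3 × 10⁻⁴)·(+0.62) = 5.166 °C.
Cooling required: 11.9 − (5.166) = 6.734 °C.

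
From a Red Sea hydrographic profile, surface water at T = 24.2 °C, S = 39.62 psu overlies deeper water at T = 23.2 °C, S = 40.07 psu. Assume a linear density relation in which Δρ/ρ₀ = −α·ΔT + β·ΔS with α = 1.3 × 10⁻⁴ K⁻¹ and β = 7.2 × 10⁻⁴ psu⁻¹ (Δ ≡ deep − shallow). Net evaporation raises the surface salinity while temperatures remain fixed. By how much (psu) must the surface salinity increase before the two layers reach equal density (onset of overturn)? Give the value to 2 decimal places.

0.63 psu

Neutral buoyancy requires −α(T_deep − T_surf) + β(S_deep − S_surf′) = 0.
S_surf′ = S_deep − (α/β)·ΔT = 40.07 − (1.3 × 10⁻⁴/7.2 × 10⁻⁴)·(-1.0) = 40.2506 psu.
Increase required: 40.2506 − 39.62 = 0.6306 psu.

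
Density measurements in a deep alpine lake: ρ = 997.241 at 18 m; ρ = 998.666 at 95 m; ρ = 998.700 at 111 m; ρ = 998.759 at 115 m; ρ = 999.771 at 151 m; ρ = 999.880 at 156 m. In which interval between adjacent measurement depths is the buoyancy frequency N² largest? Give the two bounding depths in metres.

115–151 m

Compute the density gradient over each adjacent pair:
  18–95 m: Δρ/Δz = 1.425/77 = 0.019 kg m⁻⁴
  95–111 m: Δρ/Δz = 0.034/16 = 2.1 × 10⁻³ kg m⁻⁴
  111–115 m: Δρ/Δz = 0.059/4 = 0.015 kg m⁻⁴
  115–151 m: Δρ/Δz = 1.012/36 = 0.028 kg m⁻⁴
  151–156 m: Δρ/Δz = 0.109/5 = 0.022 kg m⁻⁴
The largest gradient is in the 115–151 m interval — the pycnocline.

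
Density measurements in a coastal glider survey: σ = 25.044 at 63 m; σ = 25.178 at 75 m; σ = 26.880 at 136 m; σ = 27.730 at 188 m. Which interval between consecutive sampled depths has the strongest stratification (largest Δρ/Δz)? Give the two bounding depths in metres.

75–136 m

Compute the density gradient over each adjacent pair:
  63–75 m: Δρ/Δz = 0.134/12 = 0.011 kg m⁻⁴
  75–136 m: Δρ/Δz = 1.702/61 = 0.028 kg m⁻⁴
  136–188 m: Δρ/Δz = 0.850/52 = 0.016 kg m⁻⁴
The largest gradient is in the 75–136 m interval — the pycnocline.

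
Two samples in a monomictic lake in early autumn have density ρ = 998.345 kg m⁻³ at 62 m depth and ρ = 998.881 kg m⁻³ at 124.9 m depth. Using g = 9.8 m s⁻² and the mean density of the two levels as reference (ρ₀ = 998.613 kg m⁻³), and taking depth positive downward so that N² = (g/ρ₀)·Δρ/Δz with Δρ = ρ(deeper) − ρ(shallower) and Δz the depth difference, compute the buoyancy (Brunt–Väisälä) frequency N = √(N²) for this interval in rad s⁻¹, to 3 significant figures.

Δρ = 998.881 − 998.345 = 0.536 kg m⁻³ over Δz = 124.9 − 62 = 62.9 m.
N² = (9.8/998.613) × (0.536/62.9) = 8.3626 × 10⁻⁵ s⁻².
N = √(8.3626 × 10⁻⁵) = 9.1447 × 10⁻³ rad s⁻¹ ≈ 9.14 × 10⁻³ rad s⁻¹.

9.14 × 10⁻³ rad s⁻¹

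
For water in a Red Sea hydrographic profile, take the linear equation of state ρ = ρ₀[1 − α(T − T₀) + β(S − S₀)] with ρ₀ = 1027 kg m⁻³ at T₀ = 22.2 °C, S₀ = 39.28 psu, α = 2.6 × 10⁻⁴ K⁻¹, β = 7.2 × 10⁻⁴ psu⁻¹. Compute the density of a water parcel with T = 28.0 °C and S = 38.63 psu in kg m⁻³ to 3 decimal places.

1024.971 kg m⁻³

T − T₀ = +5.8 K, S − S₀ = -0.65 psu.
Bracket = 1 − α·(+5.8) + β·(-0.65) = 1 + (-1.976 × 10⁻³) = 0.9980240.
ρ = 1027 × 0.9980240 = 1024.971 kg m⁻³.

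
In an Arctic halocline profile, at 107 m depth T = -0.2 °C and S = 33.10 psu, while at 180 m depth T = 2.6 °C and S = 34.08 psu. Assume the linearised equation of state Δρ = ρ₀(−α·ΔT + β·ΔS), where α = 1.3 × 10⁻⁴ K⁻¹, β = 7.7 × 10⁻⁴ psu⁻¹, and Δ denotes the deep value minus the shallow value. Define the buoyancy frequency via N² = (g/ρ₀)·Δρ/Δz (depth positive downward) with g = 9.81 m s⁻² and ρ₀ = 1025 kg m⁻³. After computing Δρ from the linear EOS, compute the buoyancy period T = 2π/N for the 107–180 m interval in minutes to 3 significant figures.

14.5 min

ΔT = +2.8 K, ΔS = +0.98 psu (deep − shallow).
Δρ/ρ₀ = −αΔT + βΔS = -3.64 × 10⁻⁴ + 7.546 × 10⁻⁴ = 3.906 × 10⁻⁴, so Δρ ≈ 0.4004 kg m⁻³.
N² = (g/ρ₀)·Δρ/Δz = g·(Δρ/ρ₀)/Δz = 9.81 × 3.906 × 10⁻⁴ / 73 = 5.2490 × 10⁻⁵ s⁻².
N = √(5.2490 × 10⁻⁵) = 7.2450 × 10⁻³ rad s⁻¹ → T = 2π/N = 867.24 s = 14.454 min ≈ 14.5 min.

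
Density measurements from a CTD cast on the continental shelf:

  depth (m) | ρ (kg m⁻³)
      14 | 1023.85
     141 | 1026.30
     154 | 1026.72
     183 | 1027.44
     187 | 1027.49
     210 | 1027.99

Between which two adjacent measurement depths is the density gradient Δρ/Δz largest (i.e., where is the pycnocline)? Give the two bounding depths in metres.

141–154 m

Compute the density gradient over each adjacent pair:
  14–141 m: Δρ/Δz = 2.45/127 = 0.019 kg m⁻⁴
  141–154 m: Δρ/Δz = 0.42/13 = 0.032 kg m⁻⁴
  154–183 m: Δρ/Δz = 0.72/29 = 0.025 kg m⁻⁴
  183–187 m: Δρ/Δz = 0.05/4 = 0.013 kg m⁻⁴
  187–210 m: Δρ/Δz = 0.50/23 = 0.022 kg m⁻⁴
The largest gradient is in the 141–154 m interval — the pycnocline.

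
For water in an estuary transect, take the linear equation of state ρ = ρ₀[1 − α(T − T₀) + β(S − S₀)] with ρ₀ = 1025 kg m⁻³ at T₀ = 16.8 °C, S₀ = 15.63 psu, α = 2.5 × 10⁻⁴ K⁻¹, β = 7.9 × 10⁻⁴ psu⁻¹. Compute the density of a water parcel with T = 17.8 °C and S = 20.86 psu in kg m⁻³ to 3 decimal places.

1028.979 kg m⁻³

T − T₀ = +1.0 K, S − S₀ = +5.23 psu.
Bracket = 1 − α·(+1.0) + β·(+5.23) = 1 + (3.8817 × 10⁻³) = 1.0038817.
ρ = 1025 × 1.0038817 = 1028.979 kg m⁻³.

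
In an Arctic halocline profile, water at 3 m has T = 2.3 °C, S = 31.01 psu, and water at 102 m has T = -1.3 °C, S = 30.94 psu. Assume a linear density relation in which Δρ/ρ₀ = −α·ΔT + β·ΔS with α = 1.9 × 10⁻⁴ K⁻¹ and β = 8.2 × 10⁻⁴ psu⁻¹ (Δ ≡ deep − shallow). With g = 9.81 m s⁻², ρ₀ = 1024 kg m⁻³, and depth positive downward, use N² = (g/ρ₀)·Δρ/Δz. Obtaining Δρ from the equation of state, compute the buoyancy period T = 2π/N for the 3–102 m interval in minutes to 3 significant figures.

ΔT = -3.6 K, ΔS = -0.07 psu (deep − shallow).
Δρ/ρ₀ = −αΔT + βΔS = 6.84 × 10⁻⁴ − 5.74 × 10⁻⁵ = 6.266 × 10⁻⁴, so Δρ ≈ 0.6416 kg m⁻³.
N² = (g/ρ₀)·Δρ/Δz = g·(Δρ/ρ₀)/Δz = 9.81 × 6.266 × 10⁻⁴ / 99 = 6.2090 × 10⁻⁵ s⁻².
N = √(6.2090 × 10⁻⁵) = 7.8797 × 10⁻³ rad s⁻¹ → T = 2π/N = 797.39 s = 13.290 min ≈ 13.3 min.

13.3 min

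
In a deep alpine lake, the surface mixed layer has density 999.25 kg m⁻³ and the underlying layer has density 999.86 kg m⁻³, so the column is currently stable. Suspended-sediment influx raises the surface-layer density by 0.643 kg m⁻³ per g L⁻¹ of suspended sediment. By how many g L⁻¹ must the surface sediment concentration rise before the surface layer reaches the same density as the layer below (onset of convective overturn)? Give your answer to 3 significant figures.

Density deficit of the surface layer: 999.86 − 999.25 = 0.61 kg m⁻³.
Required change = 0.61 / 0.643 = 0.949 g L⁻¹.

0.949 g L⁻¹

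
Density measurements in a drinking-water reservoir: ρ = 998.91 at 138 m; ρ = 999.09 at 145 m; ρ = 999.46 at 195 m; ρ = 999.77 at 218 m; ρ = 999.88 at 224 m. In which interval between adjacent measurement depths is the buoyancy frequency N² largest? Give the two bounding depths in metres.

Compute the density gradient over each adjacent pair:
  138–145 m: Δρ/Δz = 0.18/7 = 0.026 kg m⁻⁴
  145–195 m: Δρ/Δz = 0.37/50 = 7.4 × 10⁻³ kg m⁻⁴
  195–218 m: Δρ/Δz = 0.31/23 = 0.013 kg m⁻⁴
  218–224 m: Δρ/Δz = 0.11/6 = 0.018 kg m⁻⁴
The largest gradient is in the 138–145 m interval — the pycnocline.

138–145 m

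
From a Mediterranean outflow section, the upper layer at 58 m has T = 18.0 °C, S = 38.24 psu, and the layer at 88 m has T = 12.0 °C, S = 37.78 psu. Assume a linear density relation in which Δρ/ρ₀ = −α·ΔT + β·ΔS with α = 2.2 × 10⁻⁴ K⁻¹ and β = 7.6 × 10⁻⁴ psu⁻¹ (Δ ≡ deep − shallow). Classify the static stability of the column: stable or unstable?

stable

ΔT = 12.0 − 18.0 = -6.0 K and ΔS = 37.78 − 38.24 = -0.46 psu (deep − shallow).
−αΔT = 1.32 × 10⁻³; βΔS = -3.496 × 10⁻⁴; sum Δρ/ρ₀ = 9.704 × 10⁻⁴.
Δρ/ρ₀ > 0, so Δρ > 0: deeper water is denser → statically stable.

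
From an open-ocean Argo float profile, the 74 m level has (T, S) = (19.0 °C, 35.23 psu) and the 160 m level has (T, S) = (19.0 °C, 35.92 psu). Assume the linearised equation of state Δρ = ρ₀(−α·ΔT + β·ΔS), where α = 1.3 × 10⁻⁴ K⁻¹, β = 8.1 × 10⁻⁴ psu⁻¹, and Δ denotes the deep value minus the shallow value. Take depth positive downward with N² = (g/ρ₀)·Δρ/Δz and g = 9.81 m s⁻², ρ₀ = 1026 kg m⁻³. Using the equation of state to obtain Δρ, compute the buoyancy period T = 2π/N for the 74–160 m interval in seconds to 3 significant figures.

787 s

ΔT = +0.0 K, ΔS = +0.69 psu (deep − shallow).
Δρ/ρ₀ = −αΔT + βΔS = 0 + 5.589 × 10⁻⁴ = 5.589 × 10⁻⁴, so Δρ ≈ 0.5734 kg m⁻³.
N² = (g/ρ₀)·Δρ/Δz = g·(Δρ/ρ₀)/Δz = 9.81 × 5.589 × 10⁻⁴ / 86 = 6.3754 × 10⁻⁵ s⁻².
N = √(6.3754 × 10⁻⁵) = 7.9846 × 10⁻³ rad s⁻¹ → T = 2π/N = 786.91 s ≈ 787 s.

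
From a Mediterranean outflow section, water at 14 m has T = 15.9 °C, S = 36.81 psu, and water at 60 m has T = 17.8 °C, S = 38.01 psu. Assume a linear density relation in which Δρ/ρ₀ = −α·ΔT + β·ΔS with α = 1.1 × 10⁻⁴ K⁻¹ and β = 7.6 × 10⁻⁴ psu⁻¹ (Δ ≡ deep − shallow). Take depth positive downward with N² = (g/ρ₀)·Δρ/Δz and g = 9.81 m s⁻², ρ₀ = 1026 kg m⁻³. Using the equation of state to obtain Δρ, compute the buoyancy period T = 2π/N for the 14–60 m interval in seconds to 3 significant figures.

513 s

ΔT = +1.9 K, ΔS = +1.20 psu (deep − shallow).
Δρ/ρ₀ = −αΔT + βΔS = -2.09 × 10⁻⁴ + 9.12 × 10⁻⁴ = 7.03 × 10⁻⁴, so Δρ ≈ 0.7213 kg m⁻³.
N² = (g/ρ₀)·Δρ/Δz = g·(Δρ/ρ₀)/Δz = 9.81 × 7.03 × 10⁻⁴ / 46 = 1.4992 × 10⁻⁴ s⁻².
N = √(1.4992 × 10⁻⁴) = 0.012244 rad s⁻¹ → T = 2π/N = 513.16 s ≈ 513 s.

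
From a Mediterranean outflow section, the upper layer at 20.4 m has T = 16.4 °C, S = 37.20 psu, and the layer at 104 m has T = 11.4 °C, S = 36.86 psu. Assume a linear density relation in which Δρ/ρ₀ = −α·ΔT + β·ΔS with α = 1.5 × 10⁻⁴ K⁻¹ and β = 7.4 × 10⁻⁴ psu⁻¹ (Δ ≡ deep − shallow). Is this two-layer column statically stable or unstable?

ΔT = 11.4 − 16.4 = -5.0 K and ΔS = 36.86 − 37.20 = -0.34 psu (deep − shallow).
−αΔT = 7.50 × 10⁻⁴; βΔS = -2.516 × 10⁻⁴; sum Δρ/ρ₀ = 4.984 × 10⁻⁴.
Δρ/ρ₀ > 0, so Δρ > 0: deeper water is denser → statically stable.

stable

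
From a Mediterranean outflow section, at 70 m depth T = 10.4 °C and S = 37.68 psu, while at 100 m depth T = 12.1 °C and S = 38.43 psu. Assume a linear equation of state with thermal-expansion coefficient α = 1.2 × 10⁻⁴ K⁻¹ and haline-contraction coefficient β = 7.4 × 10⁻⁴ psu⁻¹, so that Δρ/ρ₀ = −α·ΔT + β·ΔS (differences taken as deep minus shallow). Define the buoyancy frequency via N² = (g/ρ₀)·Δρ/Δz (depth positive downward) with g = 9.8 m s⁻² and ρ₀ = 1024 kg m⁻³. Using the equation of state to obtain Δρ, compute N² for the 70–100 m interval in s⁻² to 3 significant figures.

1.15 × 10⁻⁴ s⁻²

ΔT = +1.7 K, ΔS = +0.75 psu (deep − shallow).
Δρ/ρ₀ = −αΔT + βΔS = -2.04 × 10⁻⁴ + 5.55 × 10⁻⁴ = 3.51 × 10⁻⁴, so Δρ ≈ 0.3594 kg m⁻³.
N² = (g/ρ₀)·Δρ/Δz = g·(Δρ/ρ₀)/Δz = 9.8 × 3.51 × 10⁻⁴ / 30 = 1.1466 × 10⁻⁴ s⁻² ≈ 1.15 × 10⁻⁴ s⁻².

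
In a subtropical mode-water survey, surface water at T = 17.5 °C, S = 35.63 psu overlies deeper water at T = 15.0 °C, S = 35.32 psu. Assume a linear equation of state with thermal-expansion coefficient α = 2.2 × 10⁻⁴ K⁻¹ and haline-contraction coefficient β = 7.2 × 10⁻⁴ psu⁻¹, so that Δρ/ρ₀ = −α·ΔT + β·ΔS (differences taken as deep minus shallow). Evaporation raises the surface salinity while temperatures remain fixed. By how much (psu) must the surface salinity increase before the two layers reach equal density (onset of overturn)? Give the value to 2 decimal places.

0.45 psu

Neutral buoyancy requires −α(T_deep − T_surf) + β(S_deep − S_surf′) = 0.
S_surf′ = S_deep − (α/β)·ΔT = 35.32 − (2.2 × 10⁻⁴/7.2 × 10⁻⁴)·(-2.5) = 36.0839 psu.
Increase required: 36.0839 − 35.63 = 0.4539 psu.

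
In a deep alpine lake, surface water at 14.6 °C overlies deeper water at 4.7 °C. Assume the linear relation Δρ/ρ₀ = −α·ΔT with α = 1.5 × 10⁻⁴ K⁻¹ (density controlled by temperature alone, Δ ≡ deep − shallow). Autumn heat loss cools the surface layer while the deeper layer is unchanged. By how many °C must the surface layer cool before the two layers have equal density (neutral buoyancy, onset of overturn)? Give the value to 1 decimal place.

With temperature the only control, equal density requires T_surf′ = T_deep.
T_surf′ = 4.7 °C.
Cooling required: 14.6 − 4.7 = 9.9 °C.

9.9 °C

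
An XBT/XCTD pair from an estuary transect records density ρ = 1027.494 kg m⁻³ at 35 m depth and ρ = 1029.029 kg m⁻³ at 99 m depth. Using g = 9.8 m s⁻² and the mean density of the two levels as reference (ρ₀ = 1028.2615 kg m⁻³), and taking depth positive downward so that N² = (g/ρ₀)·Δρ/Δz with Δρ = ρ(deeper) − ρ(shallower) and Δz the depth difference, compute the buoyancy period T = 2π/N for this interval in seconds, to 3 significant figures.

416 s

Δρ = 1029.029 − 1027.494 = 1.535 kg m⁻³ over Δz = 99 − 35 = 64 m.
N² = (9.8/1028.2615) × (1.535/64) = 2.2859 × 10⁻⁴ s⁻².
N = √(2.2859 × 10⁻⁴) = 0.015119 rad s⁻¹, so T = 2π/N = 415.58 s ≈ 416 s.
A positive N² confirms static stability across the interval.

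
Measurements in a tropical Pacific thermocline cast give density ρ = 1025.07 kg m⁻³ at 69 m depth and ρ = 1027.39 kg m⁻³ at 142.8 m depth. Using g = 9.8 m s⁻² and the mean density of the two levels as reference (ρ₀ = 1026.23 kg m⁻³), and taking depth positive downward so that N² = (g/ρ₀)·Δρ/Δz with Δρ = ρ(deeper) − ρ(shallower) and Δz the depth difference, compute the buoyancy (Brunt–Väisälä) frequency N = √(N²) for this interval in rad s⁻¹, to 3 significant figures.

0.0173 rad s⁻¹

Δρ = 1027.39 − 1025.07 = 2.32 kg m⁻³ over Δz = 142.8 − 69 = 73.8 m.
N² = (9.8/1026.23) × (2.32/73.8) = 3.0020 × 10⁻⁴ s⁻².
N = √(3.0020 × 10⁻⁴) = 0.017326 rad s⁻¹ ≈ 0.0173 rad s⁻¹.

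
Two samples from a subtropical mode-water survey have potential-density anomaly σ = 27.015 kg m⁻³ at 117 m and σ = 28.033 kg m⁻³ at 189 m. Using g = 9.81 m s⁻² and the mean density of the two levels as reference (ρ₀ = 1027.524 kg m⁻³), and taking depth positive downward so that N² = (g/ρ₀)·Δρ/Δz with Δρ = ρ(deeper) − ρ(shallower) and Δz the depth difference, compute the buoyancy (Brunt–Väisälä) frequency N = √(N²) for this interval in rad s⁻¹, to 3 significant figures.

0.0116 rad s⁻¹

Δρ = 1028.033 − 1027.015 = 1.018 kg m⁻³ over Δz = 189 − 117 = 72 m.
N² = (9.81/1027.524) × (1.018/72) = 1.3499 × 10⁻⁴ s⁻².
N = √(1.3499 × 10⁻⁴) = 0.011619 rad s⁻¹ ≈ 0.0116 rad s⁻¹.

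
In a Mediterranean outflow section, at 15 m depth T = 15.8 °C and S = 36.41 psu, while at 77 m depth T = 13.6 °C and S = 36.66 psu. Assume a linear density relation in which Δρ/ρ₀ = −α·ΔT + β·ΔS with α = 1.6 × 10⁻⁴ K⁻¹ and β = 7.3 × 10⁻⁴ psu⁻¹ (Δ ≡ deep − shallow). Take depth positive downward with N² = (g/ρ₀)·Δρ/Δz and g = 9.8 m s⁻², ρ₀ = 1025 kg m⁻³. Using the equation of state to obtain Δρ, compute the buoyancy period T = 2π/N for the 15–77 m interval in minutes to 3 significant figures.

11.4 min

ΔT = -2.2 K, ΔS = +0.25 psu (deep − shallow).
Δρ/ρ₀ = −αΔT + βΔS = 3.52 × 10⁻⁴ + 1.825 × 10⁻⁴ = 5.345 × 10⁻⁴, so Δρ ≈ 0.5479 kg m⁻³.
N² = (g/ρ₀)·Δρ/Δz = g·(Δρ/ρ₀)/Δz = 9.8 × 5.345 × 10⁻⁴ / 62 = 8.4485 × 10⁻⁵ s⁻².
N = √(8.4485 × 10⁻⁵) = 9.1916 × 10⁻³ rad s⁻¹ → T = 2π/N = 683.58 s = 11.393 min ≈ 11.4 min.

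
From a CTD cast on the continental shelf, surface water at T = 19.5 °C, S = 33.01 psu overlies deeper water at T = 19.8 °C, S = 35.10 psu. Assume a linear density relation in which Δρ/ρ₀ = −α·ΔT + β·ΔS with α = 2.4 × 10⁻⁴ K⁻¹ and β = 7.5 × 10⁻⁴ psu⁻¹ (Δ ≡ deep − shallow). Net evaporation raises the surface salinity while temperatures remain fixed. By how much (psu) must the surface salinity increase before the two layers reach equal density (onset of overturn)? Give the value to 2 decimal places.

1.99 psu

Neutral buoyancy requires −α(T_deep − T_surf) + β(S_deep − S_surf′) = 0.
S_surf′ = S_deep − (α/β)·ΔT = 35.10 − (2.4 × 10⁻⁴/7.5 × 10⁻⁴)·(+0.3) = 35.0040 psu.
Increase required: 35.0040 − 33.01 = 1.9940 psu.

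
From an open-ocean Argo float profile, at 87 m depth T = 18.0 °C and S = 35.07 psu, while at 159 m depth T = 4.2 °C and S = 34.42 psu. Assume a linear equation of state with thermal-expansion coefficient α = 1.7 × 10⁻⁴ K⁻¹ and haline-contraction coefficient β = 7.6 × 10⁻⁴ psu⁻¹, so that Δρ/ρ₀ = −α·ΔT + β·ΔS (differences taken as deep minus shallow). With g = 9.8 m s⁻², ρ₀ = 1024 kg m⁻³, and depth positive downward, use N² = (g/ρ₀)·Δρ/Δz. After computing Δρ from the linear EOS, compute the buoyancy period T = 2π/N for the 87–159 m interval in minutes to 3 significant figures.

6.60 min

ΔT = -13.8 K, ΔS = -0.65 psu (deep − shallow).
Δρ/ρ₀ = −αΔT + βΔS = 2.346 × 10⁻³ − 4.94 × 10⁻⁴ = 1.852 × 10⁻³, so Δρ ≈ 1.896 kg m⁻³.
N² = (g/ρ₀)·Δρ/Δz = g·(Δρ/ρ₀)/Δz = 9.8 × 1.852 × 10⁻³ / 72 = 2.5208 × 10⁻⁴ s⁻².
N = √(2.5208 × 10⁻⁴) = 0.015877 rad s⁻¹ → T = 2π/N = 395.74 s = 6.5957 min ≈ 6.60 min.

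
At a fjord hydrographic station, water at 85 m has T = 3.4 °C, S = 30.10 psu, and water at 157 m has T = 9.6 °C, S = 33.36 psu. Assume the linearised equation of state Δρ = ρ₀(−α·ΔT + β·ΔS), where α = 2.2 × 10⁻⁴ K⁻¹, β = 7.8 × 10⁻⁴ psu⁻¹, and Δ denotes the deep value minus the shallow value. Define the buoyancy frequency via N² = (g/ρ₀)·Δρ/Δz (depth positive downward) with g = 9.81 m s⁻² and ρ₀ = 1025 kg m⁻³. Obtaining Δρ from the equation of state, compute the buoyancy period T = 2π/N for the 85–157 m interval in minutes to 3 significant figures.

ΔT = +6.2 K, ΔS = +3.26 psu (deep − shallow).
Δρ/ρ₀ = −αΔT + βΔS = -1.364 × 10⁻³ + 2.5428 × 10⁻³ = 1.1788 × 10⁻³, so Δρ ≈ 1.208 kg m⁻³.
N² = (g/ρ₀)·Δρ/Δz = g·(Δρ/ρ₀)/Δz = 9.81 × 1.1788 × 10⁻³ / 72 = 1.6061 × 10⁻⁴ s⁻².
N = √(1.6061 × 10⁻⁴) = 0.012673 rad s⁻¹ → T = 2π/N = 495.79 s = 8.2632 min ≈ 8.26 min.

8.26 min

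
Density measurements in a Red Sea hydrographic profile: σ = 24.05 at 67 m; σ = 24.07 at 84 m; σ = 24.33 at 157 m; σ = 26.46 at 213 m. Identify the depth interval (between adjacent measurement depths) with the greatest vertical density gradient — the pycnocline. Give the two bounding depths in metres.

157–213 m

Compute the density gradient over each adjacent pair:
  67–84 m: Δρ/Δz = 0.02/17 = 1.2 × 10⁻³ kg m⁻⁴
  84–157 m: Δρ/Δz = 0.26/73 = 3.6 × 10⁻³ kg m⁻⁴
  157–213 m: Δρ/Δz = 2.13/56 = 0.038 kg m⁻⁴
The largest gradient is in the 157–213 m interval — the pycnocline.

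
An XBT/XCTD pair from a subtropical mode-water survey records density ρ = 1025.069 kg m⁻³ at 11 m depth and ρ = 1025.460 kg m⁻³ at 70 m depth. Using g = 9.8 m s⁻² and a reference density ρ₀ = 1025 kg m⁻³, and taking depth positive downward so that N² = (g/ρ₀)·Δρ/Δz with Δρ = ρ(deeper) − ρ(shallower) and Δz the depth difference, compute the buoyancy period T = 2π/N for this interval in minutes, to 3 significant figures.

Δρ = 1025.460 − 1025.069 = 0.391 kg m⁻³ over Δz = 70 − 11 = 59 m.
N² = (9.8/1025) × (0.391/59) = 6.3362 × 10⁻⁵ s⁻².
N = √(6.3362 × 10⁻⁵) = 7.9600 × 10⁻³ rad s⁻¹, so T = 2π/N = 789.34 s = 13.156 min ≈ 13.2 min.
A positive N² confirms static stability across the interval.

13.2 min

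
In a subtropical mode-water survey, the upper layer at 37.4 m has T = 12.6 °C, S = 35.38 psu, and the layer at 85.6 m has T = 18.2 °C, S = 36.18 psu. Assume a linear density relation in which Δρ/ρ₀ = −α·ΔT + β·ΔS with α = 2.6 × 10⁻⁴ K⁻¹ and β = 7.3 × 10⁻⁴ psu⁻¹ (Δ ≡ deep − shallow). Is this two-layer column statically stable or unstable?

unstable

ΔT = 18.2 − 12.6 = +5.6 K and ΔS = 36.18 − 35.38 = +0.80 psu (deep − shallow).
−αΔT = -1.456 × 10⁻³; βΔS = 5.84 × 10⁻⁴; sum Δρ/ρ₀ = -8.72 × 10⁻⁴.
Δρ/ρ₀ < 0, so Δρ < 0: deeper water is lighter → statically unstable; the column would overturn.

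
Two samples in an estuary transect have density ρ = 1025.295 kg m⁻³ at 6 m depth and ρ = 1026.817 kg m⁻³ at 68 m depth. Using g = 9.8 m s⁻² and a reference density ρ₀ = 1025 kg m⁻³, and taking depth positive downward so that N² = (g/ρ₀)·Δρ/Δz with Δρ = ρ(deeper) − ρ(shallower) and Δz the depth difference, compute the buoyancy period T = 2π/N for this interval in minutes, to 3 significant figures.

Δρ = 1026.817 − 1025.295 = 1.522 kg m⁻³ over Δz = 68 − 6 = 62 m.
N² = (9.8/1025) × (1.522/62) = 2.3471 × 10⁻⁴ s⁻².
N = √(2.3471 × 10⁻⁴) = 0.015320 rad s⁻¹, so T = 2π/N = 410.13 s = 6.8355 min ≈ 6.84 min.

6.84 min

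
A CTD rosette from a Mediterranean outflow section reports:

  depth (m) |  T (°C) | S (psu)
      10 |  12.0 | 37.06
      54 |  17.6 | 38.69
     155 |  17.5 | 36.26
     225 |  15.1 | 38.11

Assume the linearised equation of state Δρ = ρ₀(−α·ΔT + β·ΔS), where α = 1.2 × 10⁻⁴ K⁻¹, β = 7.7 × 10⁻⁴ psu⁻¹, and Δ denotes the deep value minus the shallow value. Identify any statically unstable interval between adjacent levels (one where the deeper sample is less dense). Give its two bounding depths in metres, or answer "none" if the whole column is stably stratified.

Evaluate Δρ/ρ₀ = −αΔT + βΔS across each adjacent pair:
  10–54 m: −αΔT+βΔS = −(1.2 × 10⁻⁴)(+5.6)+(7.7 × 10⁻⁴)(+1.63) = 5.8 × 10⁻⁴ → stable
  54–155 m: −αΔT+βΔS = −(1.2 × 10⁻⁴)(-0.1)+(7.7 × 10⁻⁴)(-2.43) = -1.9 × 10⁻³ → UNSTABLE
  155–225 m: −αΔT+βΔS = −(1.2 × 10⁻⁴)(-2.4)+(7.7 × 10⁻⁴)(+1.85) = 1.7 × 10⁻³ → stable
The 54–155 m interval has Δρ < 0: lighter water underlies denser water.

54–155 m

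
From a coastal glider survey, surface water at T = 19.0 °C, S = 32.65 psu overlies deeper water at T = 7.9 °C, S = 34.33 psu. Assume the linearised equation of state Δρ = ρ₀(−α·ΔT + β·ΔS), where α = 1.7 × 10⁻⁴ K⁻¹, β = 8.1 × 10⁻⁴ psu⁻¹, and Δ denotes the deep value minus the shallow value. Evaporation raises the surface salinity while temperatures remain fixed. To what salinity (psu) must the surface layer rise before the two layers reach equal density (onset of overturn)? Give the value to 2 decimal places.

36.66 psu

Neutral buoyancy requires −α(T_deep − T_surf) + β(S_deep − S_surf′) = 0.
S_surf′ = S_deep − (α/β)·ΔT = 34.33 − (1.7 × 10⁻⁴/8.1 × 10⁻⁴)·(-11.1) = 36.6596 psu.
Increase required: 36.6596 − 32.65 = 4.0096 psu.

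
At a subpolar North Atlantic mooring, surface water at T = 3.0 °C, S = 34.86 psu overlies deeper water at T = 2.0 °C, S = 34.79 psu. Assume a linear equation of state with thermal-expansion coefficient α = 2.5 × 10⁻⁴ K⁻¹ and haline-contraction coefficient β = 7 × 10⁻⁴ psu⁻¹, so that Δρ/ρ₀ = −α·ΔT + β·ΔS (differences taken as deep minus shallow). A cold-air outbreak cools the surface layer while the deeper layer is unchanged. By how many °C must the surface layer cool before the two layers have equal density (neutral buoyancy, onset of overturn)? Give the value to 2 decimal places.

0.80 °C

Neutral buoyancy requires Δρ = 0, i.e. −α(T_deep − T_surf′) + β(S_deep − S_surf) = 0.
T_surf′ = T_deep − (β/α)·ΔS = 2.0 − (7 × 10⁻⁴/2.5 × 10⁻⁴)·(-0.07) = 2.1960 °C.
Cooling required: 3.0 − (2.1960) = 0.8040 °C.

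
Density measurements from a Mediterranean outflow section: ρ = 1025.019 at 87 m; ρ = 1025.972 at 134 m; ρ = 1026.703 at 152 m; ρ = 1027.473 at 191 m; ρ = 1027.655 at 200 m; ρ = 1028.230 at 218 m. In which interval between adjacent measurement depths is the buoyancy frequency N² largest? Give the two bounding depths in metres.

134–152 m

Compute the density gradient over each adjacent pair:
  87–134 m: Δρ/Δz = 0.953/47 = 0.020 kg m⁻⁴
  134–152 m: Δρ/Δz = 0.731/18 = 0.041 kg m⁻⁴
  152–191 m: Δρ/Δz = 0.770/39 = 0.020 kg m⁻⁴
  191–200 m: Δρ/Δz = 0.182/9 = 0.020 kg m⁻⁴
  200–218 m: Δρ/Δz = 0.575/18 = 0.032 kg m⁻⁴
The largest gradient is in the 134–152 m interval — the pycnocline.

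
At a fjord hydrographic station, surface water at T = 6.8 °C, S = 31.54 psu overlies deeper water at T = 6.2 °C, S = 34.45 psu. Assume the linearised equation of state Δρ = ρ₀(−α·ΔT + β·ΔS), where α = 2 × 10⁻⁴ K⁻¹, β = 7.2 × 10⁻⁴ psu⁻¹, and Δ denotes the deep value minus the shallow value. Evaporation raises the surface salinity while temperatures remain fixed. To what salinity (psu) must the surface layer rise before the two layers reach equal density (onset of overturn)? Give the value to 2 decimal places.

Neutral buoyancy requires −α(T_deep − T_surf) + β(S_deep − S_surf′) = 0.
S_surf′ = S_deep − (α/β)·ΔT = 34.45 − (2 × 10⁻⁴/7.2 × 10⁻⁴)·(-0.6) = 34.6167 psu.
Increase required: 34.6167 − 31.54 = 3.0767 psu.

34.62 psu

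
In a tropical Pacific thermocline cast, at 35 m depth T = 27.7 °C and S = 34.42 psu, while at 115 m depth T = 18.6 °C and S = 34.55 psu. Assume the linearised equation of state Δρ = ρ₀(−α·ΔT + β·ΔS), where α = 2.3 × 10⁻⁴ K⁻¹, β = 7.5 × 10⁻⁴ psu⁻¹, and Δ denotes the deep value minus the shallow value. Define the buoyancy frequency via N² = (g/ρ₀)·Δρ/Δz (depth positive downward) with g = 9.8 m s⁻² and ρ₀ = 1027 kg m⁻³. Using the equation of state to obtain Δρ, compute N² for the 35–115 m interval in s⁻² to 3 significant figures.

ΔT = -9.1 K, ΔS = +0.13 psu (deep − shallow).
Δρ/ρ₀ = −αΔT + βΔS = 2.093 × 10⁻³ + 9.75 × 10⁻⁵ = 2.1905 × 10⁻³, so Δρ ≈ 2.250 kg m⁻³.
N² = (g/ρ₀)·Δρ/Δz = g·(Δρ/ρ₀)/Δz = 9.8 × 2.1905 × 10⁻³ / 80 = 2.6834 × 10⁻⁴ s⁻² ≈ 2.68 × 10⁻⁴ s⁻².

2.68 × 10⁻⁴ s⁻²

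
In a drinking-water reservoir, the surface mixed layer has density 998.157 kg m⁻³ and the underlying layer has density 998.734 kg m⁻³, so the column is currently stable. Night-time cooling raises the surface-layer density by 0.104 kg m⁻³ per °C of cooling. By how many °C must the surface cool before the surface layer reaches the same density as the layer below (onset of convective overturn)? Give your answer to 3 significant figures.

Density deficit of the surface layer: 998.734 − 998.157 = 0.577 kg m⁻³.
Required change = 0.577 / 0.104 = 5.55 °C.

5.55 °C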